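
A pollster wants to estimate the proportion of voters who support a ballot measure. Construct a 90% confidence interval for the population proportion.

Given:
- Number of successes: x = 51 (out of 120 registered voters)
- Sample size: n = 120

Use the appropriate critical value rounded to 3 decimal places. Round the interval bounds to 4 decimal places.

Sample proportion: p̂ = 51/120 = 0.425000

Check conditions for normal approximation:
  np̂ = 51 ≥ 10 ✓
  n(1-p̂) = 69 ≥ 10 ✓

The sample is large enough, so use a z-interval (normal approximation) for the proportion.

For 90% confidence, z* = 1.645 (from standard normal table)

Standard error: SE = √(p̂(1-p̂)/n) = √(0.425000×0.575000/120) = 0.04512714

Margin of error: E = z* × SE = 1.645 × 0.04512714 = 0.074234

Z-interval: p̂ ± E = 0.425000 ± 0.074234 = (0.350766, 0.499234)

Rounded to 4 decimal places:

(0.3508, 0.4992)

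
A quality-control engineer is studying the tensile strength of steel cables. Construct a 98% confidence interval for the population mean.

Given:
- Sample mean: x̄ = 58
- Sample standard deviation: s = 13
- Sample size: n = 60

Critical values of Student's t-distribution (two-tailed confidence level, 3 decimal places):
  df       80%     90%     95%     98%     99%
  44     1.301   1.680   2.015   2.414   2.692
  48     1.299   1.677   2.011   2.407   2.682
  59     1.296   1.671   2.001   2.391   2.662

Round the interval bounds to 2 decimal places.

The population standard deviation σ is unknown (only the sample standard deviation s is given), so use a t-interval with df = n - 1 = 60 - 1 = 59.

For 98% confidence with df = 59, t* = 2.391 (from t-table)

Standard error: SE = s/√n = 13/√60 = 1.678293

Margin of error: E = t* × SE = 2.391 × 1.678293 = 4.0128

T-interval: x̄ ± E = 58 ± 4.0128 = (53.9872, 62.0128)

Rounded to 2 decimal places:

(53.99, 62.01)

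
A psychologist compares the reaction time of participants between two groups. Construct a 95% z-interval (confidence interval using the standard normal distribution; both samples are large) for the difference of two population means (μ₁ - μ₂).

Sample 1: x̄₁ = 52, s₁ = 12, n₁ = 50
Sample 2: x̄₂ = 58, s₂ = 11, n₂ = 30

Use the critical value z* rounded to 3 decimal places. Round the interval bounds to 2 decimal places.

Both samples are large (n₁ = 50 ≥ 30, n₂ = 30 ≥ 30), so a z-interval for the difference of means applies.

Point estimate: x̄₁ - x̄₂ = 52 - 58 = -6

Standard error: SE = √(s₁²/n₁ + s₂²/n₂)
= √(12²/50 + 11²/30)
= √(2.880000 + 4.033333)
= 2.629322

For 95% confidence, z* = 1.96 (from standard normal table)
Margin of error: E = z* × SE = 1.96 × 2.629322 = 5.1535

Z-interval: (x̄₁ - x̄₂) ± E = -6 ± 5.1535 = (-11.1535, -0.8465)

Rounded to 2 decimal places:

(-11.15, -0.85)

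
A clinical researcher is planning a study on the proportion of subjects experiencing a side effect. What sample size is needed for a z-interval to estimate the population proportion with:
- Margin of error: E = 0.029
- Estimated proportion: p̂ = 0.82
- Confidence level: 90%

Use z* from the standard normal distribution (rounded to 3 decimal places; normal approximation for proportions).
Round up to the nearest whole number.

Using z* for proportion z-interval (normal approximation).

For 90% confidence, z* = 1.645 (from standard normal table)

Sample size formula for proportion z-interval: n = z*²p̂(1-p̂)/E²

n = 1.645² × 0.82 × 0.18 / 0.029²
  = 2.706025 × 0.1476 / 0.000841
  = 474.9219

Round up to the nearest whole number: n = 475

475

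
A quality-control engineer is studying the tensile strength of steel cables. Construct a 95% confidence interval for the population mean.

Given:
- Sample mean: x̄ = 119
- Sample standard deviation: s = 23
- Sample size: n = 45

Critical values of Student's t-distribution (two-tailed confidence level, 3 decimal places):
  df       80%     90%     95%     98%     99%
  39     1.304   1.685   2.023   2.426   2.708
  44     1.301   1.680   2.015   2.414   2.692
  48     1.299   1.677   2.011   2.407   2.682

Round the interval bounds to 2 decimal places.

The population standard deviation σ is unknown (only the sample standard deviation s is given), so use a t-interval with df = n - 1 = 45 - 1 = 44.

For 95% confidence with df = 44, t* = 2.015 (from t-table)

Standard error: SE = s/√n = 23/√45 = 3.428638

Margin of error: E = t* × SE = 2.015 × 3.428638 = 6.9087

T-interval: x̄ ± E = 119 ± 6.9087 = (112.0913, 125.9087)

Rounded to 2 decimal places:

(112.09, 125.91)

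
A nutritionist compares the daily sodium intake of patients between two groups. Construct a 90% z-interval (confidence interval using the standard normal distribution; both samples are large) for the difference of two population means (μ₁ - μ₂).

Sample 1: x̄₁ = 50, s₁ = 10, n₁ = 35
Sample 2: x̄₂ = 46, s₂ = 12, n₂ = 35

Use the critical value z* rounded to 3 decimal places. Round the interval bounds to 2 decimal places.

Both samples are large (n₁ = 35 ≥ 30, n₂ = 35 ≥ 30), so a z-interval for the difference of means applies.

Point estimate: x̄₁ - x̄₂ = 50 - 46 = 4

Standard error: SE = √(s₁²/n₁ + s₂²/n₂)
= √(10²/35 + 12²/35)
= √(2.857143 + 4.114286)
= 2.640346

For 90% confidence, z* = 1.645 (from standard normal table)
Margin of error: E = z* × SE = 1.645 × 2.640346 = 4.3434

Z-interval: (x̄₁ - x̄₂) ± E = 4 ± 4.3434 = (-0.3434, 8.3434)

Rounded to 2 decimal places:

(-0.34, 8.34)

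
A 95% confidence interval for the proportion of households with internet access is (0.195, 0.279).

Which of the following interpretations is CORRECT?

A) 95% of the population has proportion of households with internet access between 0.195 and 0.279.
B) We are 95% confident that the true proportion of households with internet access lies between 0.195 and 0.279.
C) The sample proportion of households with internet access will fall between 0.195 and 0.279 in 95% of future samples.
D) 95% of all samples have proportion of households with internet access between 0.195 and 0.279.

A confidence interval represents our confidence in the procedure, not a probability statement about the parameter.

Key concept: If we repeated this sampling process many times and computed a 95% CI each time, about 95% of those intervals would contain the true population parameter.

For this specific interval (0.195, 0.279):
- Midpoint (point estimate): 0.237
- Margin of error: 0.042

The correct interpretation is the one stating confidence that the true parameter lies in the interval — option B.

B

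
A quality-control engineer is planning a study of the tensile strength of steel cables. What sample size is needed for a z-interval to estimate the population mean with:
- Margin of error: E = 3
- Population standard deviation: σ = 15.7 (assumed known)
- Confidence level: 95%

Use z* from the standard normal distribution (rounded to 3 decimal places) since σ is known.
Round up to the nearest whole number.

Using z* since population σ is known (z-interval formula).

For 95% confidence, z* = 1.96 (from standard normal table)

Sample size formula for z-interval: n = (z*σ/E)²

n = (1.96 × 15.7 / 3)²
  = (10.257333)²
  = 105.2129

Round up to the nearest whole number: n = 106

106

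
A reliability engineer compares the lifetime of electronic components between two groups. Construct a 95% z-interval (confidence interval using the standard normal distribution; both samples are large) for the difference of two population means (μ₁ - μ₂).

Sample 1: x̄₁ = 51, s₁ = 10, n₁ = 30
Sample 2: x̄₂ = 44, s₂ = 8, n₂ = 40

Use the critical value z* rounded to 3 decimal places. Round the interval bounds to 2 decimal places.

Both samples are large (n₁ = 30 ≥ 30, n₂ = 40 ≥ 30), so a z-interval for the difference of means applies.

Point estimate: x̄₁ - x̄₂ = 51 - 44 = 7

Standard error: SE = √(s₁²/n₁ + s₂²/n₂)
= √(10²/30 + 8²/40)
= √(3.333333 + 1.600000)
= 2.221111

For 95% confidence, z* = 1.96 (from standard normal table)
Margin of error: E = z* × SE = 1.96 × 2.221111 = 4.3534

Z-interval: (x̄₁ - x̄₂) ± E = 7 ± 4.3534 = (2.6466, 11.3534)

Rounded to 2 decimal places:

(2.65, 11.35)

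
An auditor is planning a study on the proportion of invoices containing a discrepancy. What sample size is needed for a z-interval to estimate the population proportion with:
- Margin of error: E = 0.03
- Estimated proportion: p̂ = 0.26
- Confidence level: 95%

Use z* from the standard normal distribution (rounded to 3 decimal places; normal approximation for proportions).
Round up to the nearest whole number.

Using z* for proportion z-interval (normal approximation).

For 95% confidence, z* = 1.96 (from standard normal table)

Sample size formula for proportion z-interval: n = z*²p̂(1-p̂)/E²

n = 1.96² × 0.26 × 0.74 / 0.03²
  = 3.8416 × 0.1924 / 0.0009
  = 821.2487

Round up to the nearest whole number: n = 822

822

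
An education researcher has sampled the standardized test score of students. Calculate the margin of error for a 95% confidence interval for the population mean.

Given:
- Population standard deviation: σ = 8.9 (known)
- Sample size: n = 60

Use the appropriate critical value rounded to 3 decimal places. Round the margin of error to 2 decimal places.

The population standard deviation σ is known, so use the z-interval margin of error formula.

For 95% confidence, z* = 1.96 (from standard normal table)

Margin of error formula for z-interval: E = z* × σ/√n

E = 1.96 × 8.9/√60
  = 1.96 × 1.148985
  = 2.2520

Rounded to 2 decimal places:

2.25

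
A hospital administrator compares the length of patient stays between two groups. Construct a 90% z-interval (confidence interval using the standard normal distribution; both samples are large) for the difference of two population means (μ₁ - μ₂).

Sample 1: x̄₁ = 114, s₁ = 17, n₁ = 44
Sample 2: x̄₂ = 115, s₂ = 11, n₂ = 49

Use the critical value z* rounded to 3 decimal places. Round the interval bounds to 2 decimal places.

Both samples are large (n₁ = 44 ≥ 30, n₂ = 49 ≥ 30), so a z-interval for the difference of means applies.

Point estimate: x̄₁ - x̄₂ = 114 - 115 = -1

Standard error: SE = √(s₁²/n₁ + s₂²/n₂)
= √(17²/44 + 11²/49)
= √(6.568182 + 2.469388)
= 3.006255

For 90% confidence, z* = 1.645 (from standard normal table)
Margin of error: E = z* × SE = 1.645 × 3.006255 = 4.9453

Z-interval: (x̄₁ - x̄₂) ± E = -1 ± 4.9453 = (-5.9453, 3.9453)

Rounded to 2 decimal places:

(-5.95, 3.95)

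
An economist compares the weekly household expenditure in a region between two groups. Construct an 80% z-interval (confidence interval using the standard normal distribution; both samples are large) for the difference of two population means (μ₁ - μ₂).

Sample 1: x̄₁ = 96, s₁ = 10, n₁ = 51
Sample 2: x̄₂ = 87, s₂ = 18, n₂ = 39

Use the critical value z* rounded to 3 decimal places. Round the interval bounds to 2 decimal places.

Both samples are large (n₁ = 51 ≥ 30, n₂ = 39 ≥ 30), so a z-interval for the difference of means applies.

Point estimate: x̄₁ - x̄₂ = 96 - 87 = 9

Standard error: SE = √(s₁²/n₁ + s₂²/n₂)
= √(10²/51 + 18²/39)
= √(1.960784 + 8.307692)
= 3.204446

For 80% confidence, z* = 1.282 (from standard normal table)
Margin of error: E = z* × SE = 1.282 × 3.204446 = 4.1081

Z-interval: (x̄₁ - x̄₂) ± E = 9 ± 4.1081 = (4.8919, 13.1081)

Rounded to 2 decimal places:

(4.89, 13.11)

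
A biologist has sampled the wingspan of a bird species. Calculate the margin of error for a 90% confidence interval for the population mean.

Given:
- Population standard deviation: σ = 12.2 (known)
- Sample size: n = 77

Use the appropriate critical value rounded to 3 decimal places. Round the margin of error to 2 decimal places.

The population standard deviation σ is known, so use the z-interval margin of error formula.

For 90% confidence, z* = 1.645 (from standard normal table)

Margin of error formula for z-interval: E = z* × σ/√n

E = 1.645 × 12.2/√77
  = 1.645 × 1.390319
  = 2.2871

Rounded to 2 decimal places:

2.29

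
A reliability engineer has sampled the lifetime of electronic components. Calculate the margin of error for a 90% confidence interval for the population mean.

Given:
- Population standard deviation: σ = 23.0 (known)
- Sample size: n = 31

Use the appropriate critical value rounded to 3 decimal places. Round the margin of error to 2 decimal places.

The population standard deviation σ is known, so use the z-interval margin of error formula.

For 90% confidence, z* = 1.645 (from standard normal table)

Margin of error formula for z-interval: E = z* × σ/√n

E = 1.645 × 23.0/√31
  = 1.645 × 4.130922
  = 6.7954

Rounded to 2 decimal places:

6.80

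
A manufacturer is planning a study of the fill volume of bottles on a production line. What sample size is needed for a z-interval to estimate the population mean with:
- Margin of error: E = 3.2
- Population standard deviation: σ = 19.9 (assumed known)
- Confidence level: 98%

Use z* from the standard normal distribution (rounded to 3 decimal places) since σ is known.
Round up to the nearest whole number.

Using z* since population σ is known (z-interval formula).

For 98% confidence, z* = 2.326 (from standard normal table)

Sample size formula for z-interval: n = (z*σ/E)²

n = (2.326 × 19.9 / 3.2)²
  = (14.464813)²
  = 209.2308

Round up to the nearest whole number: n = 210

210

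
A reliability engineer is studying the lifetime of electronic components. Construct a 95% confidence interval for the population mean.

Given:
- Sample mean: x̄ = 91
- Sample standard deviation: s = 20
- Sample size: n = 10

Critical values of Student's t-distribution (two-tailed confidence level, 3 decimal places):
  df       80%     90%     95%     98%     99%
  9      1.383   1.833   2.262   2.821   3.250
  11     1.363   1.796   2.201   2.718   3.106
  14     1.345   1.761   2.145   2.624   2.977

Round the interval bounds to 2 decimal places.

The population standard deviation σ is unknown (only the sample standard deviation s is given), so use a t-interval with df = n - 1 = 10 - 1 = 9.

For 95% confidence with df = 9, t* = 2.262 (from t-table)

Standard error: SE = s/√n = 20/√10 = 6.324555

Margin of error: E = t* × SE = 2.262 × 6.324555 = 14.3061

T-interval: x̄ ± E = 91 ± 14.3061 = (76.6939, 105.3061)

Rounded to 2 decimal places:

(76.69, 105.31)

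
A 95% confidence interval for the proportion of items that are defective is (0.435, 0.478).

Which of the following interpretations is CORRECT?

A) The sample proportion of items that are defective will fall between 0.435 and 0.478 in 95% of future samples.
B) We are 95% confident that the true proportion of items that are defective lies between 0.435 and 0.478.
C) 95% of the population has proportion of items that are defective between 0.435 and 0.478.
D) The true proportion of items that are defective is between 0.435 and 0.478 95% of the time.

A confidence interval represents our confidence in the procedure, not a probability statement about the parameter.

Key concept: If we repeated this sampling process many times and computed a 95% CI each time, about 95% of those intervals would contain the true population parameter.

For this specific interval (0.435, 0.478):
- Midpoint (point estimate): 0.4565
- Margin of error: 0.0215

The correct interpretation is the one stating confidence that the true parameter lies in the interval — option B.

B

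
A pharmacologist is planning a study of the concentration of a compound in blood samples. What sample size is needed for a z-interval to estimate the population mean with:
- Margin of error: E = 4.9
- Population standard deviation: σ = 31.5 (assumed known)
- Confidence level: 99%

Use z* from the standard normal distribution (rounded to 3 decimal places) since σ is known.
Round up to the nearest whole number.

Using z* since population σ is known (z-interval formula).

For 99% confidence, z* = 2.576 (from standard normal table)

Sample size formula for z-interval: n = (z*σ/E)²

n = (2.576 × 31.5 / 4.9)²
  = (16.560000)²
  = 274.2336

Round up to the nearest whole number: n = 275

275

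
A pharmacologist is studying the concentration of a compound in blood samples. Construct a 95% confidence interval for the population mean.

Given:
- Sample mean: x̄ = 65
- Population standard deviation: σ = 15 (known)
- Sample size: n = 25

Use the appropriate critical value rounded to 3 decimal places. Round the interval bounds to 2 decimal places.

The population standard deviation σ is known, so use a z-interval (standard normal critical value).

For 95% confidence, z* = 1.96 (from standard normal table)

Standard error: SE = σ/√n = 15/√25 = 3.000000

Margin of error: E = z* × SE = 1.96 × 3.000000 = 5.8800

Z-interval: x̄ ± E = 65 ± 5.8800 = (59.1200, 70.8800)

Rounded to 2 decimal places:

(59.12, 70.88)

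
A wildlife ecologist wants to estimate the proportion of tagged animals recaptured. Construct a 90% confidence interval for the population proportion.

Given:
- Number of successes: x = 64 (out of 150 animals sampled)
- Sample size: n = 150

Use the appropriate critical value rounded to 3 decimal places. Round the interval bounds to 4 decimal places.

Sample proportion: p̂ = 64/150 = 0.426667

Check conditions for normal approximation:
  np̂ = 64 ≥ 10 ✓
  n(1-p̂) = 86 ≥ 10 ✓

The sample is large enough, so use a z-interval (normal approximation) for the proportion.

For 90% confidence, z* = 1.645 (from standard normal table)

Standard error: SE = √(p̂(1-p̂)/n) = √(0.426667×0.573333/150) = 0.04038335

Margin of error: E = z* × SE = 1.645 × 0.04038335 = 0.066431

Z-interval: p̂ ± E = 0.426667 ± 0.066431 = (0.360236, 0.493097)

Rounded to 4 decimal places:

(0.3602, 0.4931)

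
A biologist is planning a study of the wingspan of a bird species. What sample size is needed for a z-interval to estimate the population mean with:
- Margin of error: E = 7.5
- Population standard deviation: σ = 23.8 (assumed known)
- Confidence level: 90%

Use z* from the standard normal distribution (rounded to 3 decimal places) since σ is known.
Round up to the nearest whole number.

Using z* since population σ is known (z-interval formula).

For 90% confidence, z* = 1.645 (from standard normal table)

Sample size formula for z-interval: n = (z*σ/E)²

n = (1.645 × 23.8 / 7.5)²
  = (5.220133)²
  = 27.2498

Round up to the nearest whole number: n = 28

28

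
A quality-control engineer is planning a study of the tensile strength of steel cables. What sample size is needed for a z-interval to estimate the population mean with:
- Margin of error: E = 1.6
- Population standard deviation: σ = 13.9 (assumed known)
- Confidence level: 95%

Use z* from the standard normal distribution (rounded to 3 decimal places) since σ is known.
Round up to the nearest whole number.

Using z* since population σ is known (z-interval formula).

For 95% confidence, z* = 1.96 (from standard normal table)

Sample size formula for z-interval: n = (z*σ/E)²

n = (1.96 × 13.9 / 1.6)²
  = (17.027500)²
  = 289.9358

Round up to the nearest whole number: n = 290

290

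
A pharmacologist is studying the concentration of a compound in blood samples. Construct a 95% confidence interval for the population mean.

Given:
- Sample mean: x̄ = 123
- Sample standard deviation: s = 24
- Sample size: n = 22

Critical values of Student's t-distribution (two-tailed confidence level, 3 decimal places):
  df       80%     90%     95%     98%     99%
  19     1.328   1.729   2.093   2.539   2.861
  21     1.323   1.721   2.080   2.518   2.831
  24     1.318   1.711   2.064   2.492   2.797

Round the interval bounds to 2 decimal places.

The population standard deviation σ is unknown (only the sample standard deviation s is given), so use a t-interval with df = n - 1 = 22 - 1 = 21.

For 95% confidence with df = 21, t* = 2.080 (from t-table)

Standard error: SE = s/√n = 24/√22 = 5.116817

Margin of error: E = t* × SE = 2.080 × 5.116817 = 10.6430

T-interval: x̄ ± E = 123 ± 10.6430 = (112.3570, 133.6430)

Rounded to 2 decimal places:

(112.36, 133.64)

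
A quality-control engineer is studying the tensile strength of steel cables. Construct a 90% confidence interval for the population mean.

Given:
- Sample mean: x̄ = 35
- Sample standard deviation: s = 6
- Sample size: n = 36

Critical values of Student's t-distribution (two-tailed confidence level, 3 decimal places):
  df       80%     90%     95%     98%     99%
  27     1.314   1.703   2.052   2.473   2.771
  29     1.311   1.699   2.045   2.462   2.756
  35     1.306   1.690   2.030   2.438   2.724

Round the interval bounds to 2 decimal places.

The population standard deviation σ is unknown (only the sample standard deviation s is given), so use a t-interval with df = n - 1 = 36 - 1 = 35.

For 90% confidence with df = 35, t* = 1.690 (from t-table)

Standard error: SE = s/√n = 6/√36 = 1.000000

Margin of error: E = t* × SE = 1.690 × 1.000000 = 1.6900

T-interval: x̄ ± E = 35 ± 1.6900 = (33.3100, 36.6900)

Rounded to 2 decimal places:

(33.31, 36.69)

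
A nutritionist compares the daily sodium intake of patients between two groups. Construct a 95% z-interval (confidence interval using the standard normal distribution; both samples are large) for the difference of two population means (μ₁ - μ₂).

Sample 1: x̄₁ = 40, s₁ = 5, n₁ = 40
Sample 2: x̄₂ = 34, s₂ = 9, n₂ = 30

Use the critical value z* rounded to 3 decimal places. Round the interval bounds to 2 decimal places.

Both samples are large (n₁ = 40 ≥ 30, n₂ = 30 ≥ 30), so a z-interval for the difference of means applies.

Point estimate: x̄₁ - x̄₂ = 40 - 34 = 6

Standard error: SE = √(s₁²/n₁ + s₂²/n₂)
= √(5²/40 + 9²/30)
= √(0.625000 + 2.700000)
= 1.823458

For 95% confidence, z* = 1.96 (from standard normal table)
Margin of error: E = z* × SE = 1.96 × 1.823458 = 3.5740

Z-interval: (x̄₁ - x̄₂) ± E = 6 ± 3.5740 = (2.4260, 9.5740)

Rounded to 2 decimal places:

(2.43, 9.57)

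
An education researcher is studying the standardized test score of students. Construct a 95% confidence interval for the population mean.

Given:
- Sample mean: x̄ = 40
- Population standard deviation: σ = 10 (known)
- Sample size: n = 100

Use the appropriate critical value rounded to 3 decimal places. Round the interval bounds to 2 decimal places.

The population standard deviation σ is known, so use a z-interval (standard normal critical value).

For 95% confidence, z* = 1.96 (from standard normal table)

Standard error: SE = σ/√n = 10/√100 = 1.000000

Margin of error: E = z* × SE = 1.96 × 1.000000 = 1.9600

Z-interval: x̄ ± E = 40 ± 1.9600 = (38.0400, 41.9600)

Rounded to 2 decimal places:

(38.04, 41.96)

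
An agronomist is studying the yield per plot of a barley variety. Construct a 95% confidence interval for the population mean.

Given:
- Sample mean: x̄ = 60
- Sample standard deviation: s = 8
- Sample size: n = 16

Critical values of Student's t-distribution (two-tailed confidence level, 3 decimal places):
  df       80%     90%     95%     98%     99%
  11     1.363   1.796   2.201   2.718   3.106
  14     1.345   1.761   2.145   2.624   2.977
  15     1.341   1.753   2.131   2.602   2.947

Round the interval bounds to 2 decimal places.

The population standard deviation σ is unknown (only the sample standard deviation s is given), so use a t-interval with df = n - 1 = 16 - 1 = 15.

For 95% confidence with df = 15, t* = 2.131 (from t-table)

Standard error: SE = s/√n = 8/√16 = 2.000000

Margin of error: E = t* × SE = 2.131 × 2.000000 = 4.2620

T-interval: x̄ ± E = 60 ± 4.2620 = (55.7380, 64.2620)

Rounded to 2 decimal places:

(55.74, 64.26)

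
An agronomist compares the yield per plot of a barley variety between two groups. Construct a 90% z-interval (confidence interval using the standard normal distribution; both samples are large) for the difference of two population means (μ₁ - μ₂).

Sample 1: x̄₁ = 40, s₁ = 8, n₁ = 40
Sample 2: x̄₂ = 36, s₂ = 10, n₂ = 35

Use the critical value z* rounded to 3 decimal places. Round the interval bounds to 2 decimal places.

Both samples are large (n₁ = 40 ≥ 30, n₂ = 35 ≥ 30), so a z-interval for the difference of means applies.

Point estimate: x̄₁ - x̄₂ = 40 - 36 = 4

Standard error: SE = √(s₁²/n₁ + s₂²/n₂)
= √(8²/40 + 10²/35)
= √(1.600000 + 2.857143)
= 2.111195

For 90% confidence, z* = 1.645 (from standard normal table)
Margin of error: E = z* × SE = 1.645 × 2.111195 = 3.4729

Z-interval: (x̄₁ - x̄₂) ± E = 4 ± 3.4729 = (0.5271, 7.4729)

Rounded to 2 decimal places:

(0.53, 7.47)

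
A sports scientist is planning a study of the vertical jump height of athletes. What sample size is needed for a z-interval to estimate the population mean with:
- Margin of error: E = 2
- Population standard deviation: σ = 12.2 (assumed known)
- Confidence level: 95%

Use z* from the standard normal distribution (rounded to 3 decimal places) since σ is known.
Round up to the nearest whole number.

Using z* since population σ is known (z-interval formula).

For 95% confidence, z* = 1.96 (from standard normal table)

Sample size formula for z-interval: n = (z*σ/E)²

n = (1.96 × 12.2 / 2)²
  = (11.956000)²
  = 142.9459

Round up to the nearest whole number: n = 143

143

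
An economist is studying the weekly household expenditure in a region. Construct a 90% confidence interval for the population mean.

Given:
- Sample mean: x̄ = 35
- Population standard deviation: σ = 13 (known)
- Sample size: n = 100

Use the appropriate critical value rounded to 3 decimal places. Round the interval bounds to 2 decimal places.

The population standard deviation σ is known, so use a z-interval (standard normal critical value).

For 90% confidence, z* = 1.645 (from standard normal table)

Standard error: SE = σ/√n = 13/√100 = 1.300000

Margin of error: E = z* × SE = 1.645 × 1.300000 = 2.1385

Z-interval: x̄ ± E = 35 ± 2.1385 = (32.8615, 37.1385)

Rounded to 2 decimal places:

(32.86, 37.14)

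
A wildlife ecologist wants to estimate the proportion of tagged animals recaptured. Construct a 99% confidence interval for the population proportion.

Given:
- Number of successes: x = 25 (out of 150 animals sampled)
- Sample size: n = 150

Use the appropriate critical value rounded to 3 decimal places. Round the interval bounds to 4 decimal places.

Sample proportion: p̂ = 25/150 = 0.166667

Check conditions for normal approximation:
  np̂ = 25 ≥ 10 ✓
  n(1-p̂) = 125 ≥ 10 ✓

The sample is large enough, so use a z-interval (normal approximation) for the proportion.

For 99% confidence, z* = 2.576 (from standard normal table)

Standard error: SE = √(p̂(1-p̂)/n) = √(0.166667×0.833333/150) = 0.03042903

Margin of error: E = z* × SE = 2.576 × 0.03042903 = 0.078385

Z-interval: p̂ ± E = 0.166667 ± 0.078385 = (0.088281, 0.245052)

Rounded to 4 decimal places:

(0.0883, 0.2451)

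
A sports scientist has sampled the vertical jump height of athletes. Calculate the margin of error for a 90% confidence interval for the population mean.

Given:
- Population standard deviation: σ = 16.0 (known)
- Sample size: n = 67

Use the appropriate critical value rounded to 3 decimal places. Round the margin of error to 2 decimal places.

The population standard deviation σ is known, so use the z-interval margin of error formula.

For 90% confidence, z* = 1.645 (from standard normal table)

Margin of error formula for z-interval: E = z* × σ/√n

E = 1.645 × 16.0/√67
  = 1.645 × 1.954711
  = 3.2155

Rounded to 2 decimal places:

3.22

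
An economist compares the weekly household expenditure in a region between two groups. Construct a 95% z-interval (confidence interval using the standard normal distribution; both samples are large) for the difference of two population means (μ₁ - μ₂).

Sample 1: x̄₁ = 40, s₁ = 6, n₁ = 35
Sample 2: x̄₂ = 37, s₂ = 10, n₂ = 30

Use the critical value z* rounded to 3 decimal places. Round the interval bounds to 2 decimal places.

Both samples are large (n₁ = 35 ≥ 30, n₂ = 30 ≥ 30), so a z-interval for the difference of means applies.

Point estimate: x̄₁ - x̄₂ = 40 - 37 = 3

Standard error: SE = √(s₁²/n₁ + s₂²/n₂)
= √(6²/35 + 10²/30)
= √(1.028571 + 3.333333)
= 2.088517

For 95% confidence, z* = 1.96 (from standard normal table)
Margin of error: E = z* × SE = 1.96 × 2.088517 = 4.0935

Z-interval: (x̄₁ - x̄₂) ± E = 3 ± 4.0935 = (-1.0935, 7.0935)

Rounded to 2 decimal places:

(-1.09, 7.09)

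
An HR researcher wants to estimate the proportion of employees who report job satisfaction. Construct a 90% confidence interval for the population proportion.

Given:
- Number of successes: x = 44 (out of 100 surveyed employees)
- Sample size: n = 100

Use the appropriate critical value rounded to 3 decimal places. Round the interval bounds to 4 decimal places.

Sample proportion: p̂ = 44/100 = 0.440000

Check conditions for normal approximation:
  np̂ = 44 ≥ 10 ✓
  n(1-p̂) = 56 ≥ 10 ✓

The sample is large enough, so use a z-interval (normal approximation) for the proportion.

For 90% confidence, z* = 1.645 (from standard normal table)

Standard error: SE = √(p̂(1-p̂)/n) = √(0.440000×0.560000/100) = 0.04963869

Margin of error: E = z* × SE = 1.645 × 0.04963869 = 0.081656

Z-interval: p̂ ± E = 0.440000 ± 0.081656 = (0.358344, 0.521656)

Rounded to 4 decimal places:

(0.3583, 0.5217)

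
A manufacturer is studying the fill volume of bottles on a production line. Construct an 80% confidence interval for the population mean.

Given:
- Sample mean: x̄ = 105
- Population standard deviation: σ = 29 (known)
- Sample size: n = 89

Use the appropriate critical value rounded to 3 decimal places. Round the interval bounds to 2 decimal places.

The population standard deviation σ is known, so use a z-interval (standard normal critical value).

For 80% confidence, z* = 1.282 (from standard normal table)

Standard error: SE = σ/√n = 29/√89 = 3.073994

Margin of error: E = z* × SE = 1.282 × 3.073994 = 3.9409

Z-interval: x̄ ± E = 105 ± 3.9409 = (101.0591, 108.9409)

Rounded to 2 decimal places:

(101.06, 108.94)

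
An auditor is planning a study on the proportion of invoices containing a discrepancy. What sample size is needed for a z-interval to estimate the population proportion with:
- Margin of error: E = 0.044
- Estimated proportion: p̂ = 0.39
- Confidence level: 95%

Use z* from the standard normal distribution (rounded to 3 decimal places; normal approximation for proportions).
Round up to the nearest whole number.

Using z* for proportion z-interval (normal approximation).

For 95% confidence, z* = 1.96 (from standard normal table)

Sample size formula for proportion z-interval: n = z*²p̂(1-p̂)/E²

n = 1.96² × 0.39 × 0.61 / 0.044²
  = 3.8416 × 0.2379 / 0.001936
  = 472.0644

Round up to the nearest whole number: n = 473

473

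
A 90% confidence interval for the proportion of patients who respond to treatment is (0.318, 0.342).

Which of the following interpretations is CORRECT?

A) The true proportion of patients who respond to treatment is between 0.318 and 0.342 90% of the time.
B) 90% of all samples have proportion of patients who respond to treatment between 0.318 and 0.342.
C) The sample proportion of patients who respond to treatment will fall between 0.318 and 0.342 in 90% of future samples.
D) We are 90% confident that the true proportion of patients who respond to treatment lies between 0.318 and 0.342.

A confidence interval represents our confidence in the procedure, not a probability statement about the parameter.

Key concept: If we repeated this sampling process many times and computed a 90% CI each time, about 90% of those intervals would contain the true population parameter.

For this specific interval (0.318, 0.342):
- Midpoint (point estimate): 0.33
- Margin of error: 0.012

The correct interpretation is the one stating confidence that the true parameter lies in the interval — option D.

D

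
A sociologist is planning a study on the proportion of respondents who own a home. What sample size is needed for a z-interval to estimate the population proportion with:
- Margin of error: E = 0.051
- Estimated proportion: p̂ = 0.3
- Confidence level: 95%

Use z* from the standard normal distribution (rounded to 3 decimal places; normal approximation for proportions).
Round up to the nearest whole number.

Using z* for proportion z-interval (normal approximation).

For 95% confidence, z* = 1.96 (from standard normal table)

Sample size formula for proportion z-interval: n = z*²p̂(1-p̂)/E²

n = 1.96² × 0.3 × 0.7 / 0.051²
  = 3.8416 × 0.21 / 0.002601
  = 310.1638

Round up to the nearest whole number: n = 311

311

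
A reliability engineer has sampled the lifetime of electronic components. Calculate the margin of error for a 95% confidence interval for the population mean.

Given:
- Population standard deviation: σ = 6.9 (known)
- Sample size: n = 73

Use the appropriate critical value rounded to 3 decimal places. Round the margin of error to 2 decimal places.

The population standard deviation σ is known, so use the z-interval margin of error formula.

For 95% confidence, z* = 1.96 (from standard normal table)

Margin of error formula for z-interval: E = z* × σ/√n

E = 1.96 × 6.9/√73
  = 1.96 × 0.807584
  = 1.5829

Rounded to 2 decimal places:

1.58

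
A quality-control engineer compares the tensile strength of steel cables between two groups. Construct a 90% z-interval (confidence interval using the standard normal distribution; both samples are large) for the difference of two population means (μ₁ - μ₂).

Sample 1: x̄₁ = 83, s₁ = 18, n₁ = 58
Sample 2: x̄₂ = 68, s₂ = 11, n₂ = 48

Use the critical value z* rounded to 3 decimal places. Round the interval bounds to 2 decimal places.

Both samples are large (n₁ = 58 ≥ 30, n₂ = 48 ≥ 30), so a z-interval for the difference of means applies.

Point estimate: x̄₁ - x̄₂ = 83 - 68 = 15

Standard error: SE = √(s₁²/n₁ + s₂²/n₂)
= √(18²/58 + 11²/48)
= √(5.586207 + 2.520833)
= 2.847286

For 90% confidence, z* = 1.645 (from standard normal table)
Margin of error: E = z* × SE = 1.645 × 2.847286 = 4.6838

Z-interval: (x̄₁ - x̄₂) ± E = 15 ± 4.6838 = (10.3162, 19.6838)

Rounded to 2 decimal places:

(10.32, 19.68)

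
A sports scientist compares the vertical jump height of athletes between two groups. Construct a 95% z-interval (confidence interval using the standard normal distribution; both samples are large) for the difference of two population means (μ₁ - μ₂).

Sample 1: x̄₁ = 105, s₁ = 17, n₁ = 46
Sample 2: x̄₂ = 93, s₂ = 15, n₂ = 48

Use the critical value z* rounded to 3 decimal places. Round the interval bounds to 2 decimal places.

Both samples are large (n₁ = 46 ≥ 30, n₂ = 48 ≥ 30), so a z-interval for the difference of means applies.

Point estimate: x̄₁ - x̄₂ = 105 - 93 = 12

Standard error: SE = √(s₁²/n₁ + s₂²/n₂)
= √(17²/46 + 15²/48)
= √(6.282609 + 4.687500)
= 3.312115

For 95% confidence, z* = 1.96 (from standard normal table)
Margin of error: E = z* × SE = 1.96 × 3.312115 = 6.4917

Z-interval: (x̄₁ - x̄₂) ± E = 12 ± 6.4917 = (5.5083, 18.4917)

Rounded to 2 decimal places:

(5.51, 18.49)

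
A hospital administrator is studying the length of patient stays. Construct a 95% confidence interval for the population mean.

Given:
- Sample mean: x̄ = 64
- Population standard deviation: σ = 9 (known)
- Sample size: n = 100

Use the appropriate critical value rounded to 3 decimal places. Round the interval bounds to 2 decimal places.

The population standard deviation σ is known, so use a z-interval (standard normal critical value).

For 95% confidence, z* = 1.96 (from standard normal table)

Standard error: SE = σ/√n = 9/√100 = 0.900000

Margin of error: E = z* × SE = 1.96 × 0.900000 = 1.7640

Z-interval: x̄ ± E = 64 ± 1.7640 = (62.2360, 65.7640)

Rounded to 2 decimal places:

(62.24, 65.76)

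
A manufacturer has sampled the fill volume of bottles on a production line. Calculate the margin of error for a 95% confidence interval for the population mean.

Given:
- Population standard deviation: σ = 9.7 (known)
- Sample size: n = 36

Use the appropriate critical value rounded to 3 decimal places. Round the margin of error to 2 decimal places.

The population standard deviation σ is known, so use the z-interval margin of error formula.

For 95% confidence, z* = 1.96 (from standard normal table)

Margin of error formula for z-interval: E = z* × σ/√n

E = 1.96 × 9.7/√36
  = 1.96 × 1.616667
  = 3.1687

Rounded to 2 decimal places:

3.17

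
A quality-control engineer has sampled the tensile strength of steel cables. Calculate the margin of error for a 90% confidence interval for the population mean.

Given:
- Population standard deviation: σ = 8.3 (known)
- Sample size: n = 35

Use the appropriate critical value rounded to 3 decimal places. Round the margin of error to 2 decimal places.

The population standard deviation σ is known, so use the z-interval margin of error formula.

For 90% confidence, z* = 1.645 (from standard normal table)

Margin of error formula for z-interval: E = z* × σ/√n

E = 1.645 × 8.3/√35
  = 1.645 × 1.402956
  = 2.3079

Rounded to 2 decimal places:

2.31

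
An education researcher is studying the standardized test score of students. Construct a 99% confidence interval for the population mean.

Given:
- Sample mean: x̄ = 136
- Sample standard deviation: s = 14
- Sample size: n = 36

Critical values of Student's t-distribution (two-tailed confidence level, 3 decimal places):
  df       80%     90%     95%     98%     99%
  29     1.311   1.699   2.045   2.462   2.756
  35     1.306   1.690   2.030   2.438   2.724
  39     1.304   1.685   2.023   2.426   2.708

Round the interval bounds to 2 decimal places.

The population standard deviation σ is unknown (only the sample standard deviation s is given), so use a t-interval with df = n - 1 = 36 - 1 = 35.

For 99% confidence with df = 35, t* = 2.724 (from t-table)

Standard error: SE = s/√n = 14/√36 = 2.333333

Margin of error: E = t* × SE = 2.724 × 2.333333 = 6.3560

T-interval: x̄ ± E = 136 ± 6.3560 = (129.6440, 142.3560)

Rounded to 2 decimal places:

(129.64, 142.36)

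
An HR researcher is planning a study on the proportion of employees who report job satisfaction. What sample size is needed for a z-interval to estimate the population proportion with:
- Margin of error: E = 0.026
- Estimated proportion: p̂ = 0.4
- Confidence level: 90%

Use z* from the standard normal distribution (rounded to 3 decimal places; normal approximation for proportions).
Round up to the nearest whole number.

Using z* for proportion z-interval (normal approximation).

For 90% confidence, z* = 1.645 (from standard normal table)

Sample size formula for proportion z-interval: n = z*²p̂(1-p̂)/E²

n = 1.645² × 0.4 × 0.6 / 0.026²
  = 2.706025 × 0.24 / 0.000676
  = 960.7189

Round up to the nearest whole number: n = 961

961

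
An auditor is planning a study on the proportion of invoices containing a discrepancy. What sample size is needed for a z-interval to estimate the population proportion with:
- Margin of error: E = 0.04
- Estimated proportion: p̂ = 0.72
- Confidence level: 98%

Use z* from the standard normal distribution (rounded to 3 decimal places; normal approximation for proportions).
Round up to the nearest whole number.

Using z* for proportion z-interval (normal approximation).

For 98% confidence, z* = 2.326 (from standard normal table)

Sample size formula for proportion z-interval: n = z*²p̂(1-p̂)/E²

n = 2.326² × 0.72 × 0.28 / 0.04²
  = 5.410276 × 0.2016 / 0.0016
  = 681.6948

Round up to the nearest whole number: n = 682

682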